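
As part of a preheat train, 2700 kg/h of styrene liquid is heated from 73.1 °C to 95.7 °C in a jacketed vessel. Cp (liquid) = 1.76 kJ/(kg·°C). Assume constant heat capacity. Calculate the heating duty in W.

Q = ṁ·Cp·ΔT = 2700 × 1.76 × (95.7 − 73.1) = 107400 kJ/h
Converting: 107400 / 3600 s = 29.832 kW
Heating duty = 29832 W

Q = 29800 W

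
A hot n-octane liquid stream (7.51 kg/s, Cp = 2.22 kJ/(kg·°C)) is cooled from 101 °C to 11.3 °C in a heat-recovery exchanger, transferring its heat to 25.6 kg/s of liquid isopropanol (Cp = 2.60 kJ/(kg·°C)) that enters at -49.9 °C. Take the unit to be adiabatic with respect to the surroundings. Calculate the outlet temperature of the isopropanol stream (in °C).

T_c,out = -27.4 °C

Heat released by hot stream: Q = 7.51 × 2.22 × (101 − 11.3) = 1495.5 kJ/s
Energy balance on cold side (adiabatic exchanger): Q = ṁ_c·Cp_c·(T_c,out − T_c,in)
T_c,out = -49.9 + 1495.5/(25.6 × 2.60) = -27.432 °C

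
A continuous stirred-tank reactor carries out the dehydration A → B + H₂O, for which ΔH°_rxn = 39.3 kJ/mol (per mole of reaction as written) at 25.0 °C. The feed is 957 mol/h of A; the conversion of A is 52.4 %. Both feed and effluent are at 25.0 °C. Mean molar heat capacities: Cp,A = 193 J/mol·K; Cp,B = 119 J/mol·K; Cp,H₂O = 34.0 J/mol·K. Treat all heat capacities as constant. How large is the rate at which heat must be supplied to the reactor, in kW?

Q_in = 5.47 kW

Extent of reaction ξ = 0.524 × 957 = 501.47 mol/h
Reaction term: ξ·ΔH°_rxn = 501.47 × 39.3 = 19708 kJ/h
Q = ΔH = 19708 kJ/h = 5.4744 kW
Heat supplied = 5.4744 kW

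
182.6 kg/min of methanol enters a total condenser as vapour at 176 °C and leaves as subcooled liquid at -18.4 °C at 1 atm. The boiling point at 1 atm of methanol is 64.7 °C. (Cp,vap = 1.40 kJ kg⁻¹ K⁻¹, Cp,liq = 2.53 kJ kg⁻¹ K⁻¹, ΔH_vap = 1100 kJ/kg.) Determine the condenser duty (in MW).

Q_c = 4.46 MW

vapour 176→64.7 °C: -155.82 kJ/kg
condensation at 64.7 °C: -1100 kJ/kg
liquid 64.7→-18.4 °C: -210.24 kJ/kg
Δh = -155.82 + -1100 + -210.24 = -1466.1 kJ/kg
Q = ṁ·Δh = 182.6 kg/min × -1466.1 kJ/kg = -267700 kJ/min
|Q| = 4461.7 kW = 4.4617 MW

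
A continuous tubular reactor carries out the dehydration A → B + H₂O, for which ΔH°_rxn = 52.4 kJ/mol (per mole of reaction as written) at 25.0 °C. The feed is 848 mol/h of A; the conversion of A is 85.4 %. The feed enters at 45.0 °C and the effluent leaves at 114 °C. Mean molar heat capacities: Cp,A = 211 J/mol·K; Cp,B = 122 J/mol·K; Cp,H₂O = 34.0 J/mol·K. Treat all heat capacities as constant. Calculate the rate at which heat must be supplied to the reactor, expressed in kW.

Q_in = 13.0 kW

Extent of reaction ξ = 0.854 × 848 = 724.19 mol/h
Reaction term: ξ·ΔH°_rxn = 724.19 × 52.4 = 37948 kJ/h
Sensible, feed 45.0→25 °C: -3578.6 kJ/h
Outlet flows (mol/h): A 123.81, B 724.19, H₂O 724.19
Sensible, products 25→114 °C: 12380 kJ/h
Q = ΔH = 46749 kJ/h = 12.986 kW
Heat supplied = 12.986 kW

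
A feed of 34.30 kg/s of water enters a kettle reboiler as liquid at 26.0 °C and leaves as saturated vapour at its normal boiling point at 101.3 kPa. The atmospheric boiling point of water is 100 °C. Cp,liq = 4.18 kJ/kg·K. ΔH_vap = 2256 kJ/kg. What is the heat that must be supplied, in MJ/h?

Q = 317000 MJ/h

liquid 26.0→100 °C: 309.32 kJ/kg
vaporisation at 100 °C: 2256 kJ/kg
Δh = 309.32 + 2256 = 2565.3 kJ/kg
Q = ṁ·Δh = 34.30 kg/s × 2565.3 kJ/kg = 87990 kJ/s
|Q| = 87990 kW = 316770 MJ/h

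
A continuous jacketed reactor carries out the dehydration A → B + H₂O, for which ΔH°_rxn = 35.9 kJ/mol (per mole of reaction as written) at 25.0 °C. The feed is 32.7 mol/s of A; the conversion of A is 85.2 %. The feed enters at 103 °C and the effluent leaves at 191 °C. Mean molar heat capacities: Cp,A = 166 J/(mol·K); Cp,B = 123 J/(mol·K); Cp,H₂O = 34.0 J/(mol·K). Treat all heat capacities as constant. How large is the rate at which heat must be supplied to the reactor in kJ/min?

Q_in = 86200 kJ/min

Extent of reaction ξ = 0.852 × 32.7 = 27.86 mol/s
Reaction term: ξ·ΔH°_rxn = 27.86 × 35.9 = 1000.2 kJ/s
Sensible, feed 103→25 °C: -423.4 kJ/s
Outlet flows (mol/s): A 4.8396, B 27.86, H₂O 27.86
Sensible, products 25→191 °C: 859.46 kJ/s
Q = ΔH = 1436.2 kJ/s = 1436.2 kW
Heat supplied = 86175 kJ/min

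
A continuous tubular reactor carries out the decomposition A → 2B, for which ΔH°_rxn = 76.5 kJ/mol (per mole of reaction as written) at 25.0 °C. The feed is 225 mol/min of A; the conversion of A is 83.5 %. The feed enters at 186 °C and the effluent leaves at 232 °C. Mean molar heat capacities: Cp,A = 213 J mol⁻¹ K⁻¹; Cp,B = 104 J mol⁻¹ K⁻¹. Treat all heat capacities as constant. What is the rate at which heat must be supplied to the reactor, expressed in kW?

Extent of reaction ξ = 0.835 × 225 = 187.88 mol/min
Reaction term: ξ·ΔH°_rxn = 187.88 × 76.5 = 14372 kJ/min
Sensible, feed 186→25 °C: -7715.9 kJ/min
Outlet flows (mol/min): A 37.125, B 375.75
Sensible, products 25→232 °C: 9726 kJ/min
Q = ΔH = 16383 kJ/min = 273.04 kW
Heat supplied = 273.04 kW

Q_in = 273 kW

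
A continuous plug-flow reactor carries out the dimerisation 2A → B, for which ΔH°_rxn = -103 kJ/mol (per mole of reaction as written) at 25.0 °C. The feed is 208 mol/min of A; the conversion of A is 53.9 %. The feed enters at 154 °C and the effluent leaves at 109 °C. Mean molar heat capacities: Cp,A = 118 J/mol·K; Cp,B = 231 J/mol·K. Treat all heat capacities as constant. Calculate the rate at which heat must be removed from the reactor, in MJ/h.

Extent of reaction ξ = 0.539 × 208 / 2 = 56.056 mol/min
Reaction term: ξ·ΔH°_rxn = 56.056 × -103 = -5773.8 kJ/min
Sensible, feed 154→25 °C: -3166.2 kJ/min
Outlet flows (mol/min): A 95.888, B 56.056
Sensible, products 25→109 °C: 2038.2 kJ/min
Q = ΔH = -6901.8 kJ/min = -115.03 kW
Heat removed = 414.11 MJ/h

Q_out = 414 MJ/h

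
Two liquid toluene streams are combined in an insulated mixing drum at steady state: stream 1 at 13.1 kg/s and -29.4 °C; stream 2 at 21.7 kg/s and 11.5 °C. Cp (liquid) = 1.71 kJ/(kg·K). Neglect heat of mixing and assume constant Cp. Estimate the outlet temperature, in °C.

T_out = -3.90 °C

Energy balance with Q = 0: Σ ṁᵢCp,ᵢ(T_out − Tᵢ) = 0
Σ ṁᵢCp,ᵢTᵢ = 13.1×1.71×-29.4 + 21.7×1.71×11.5 = -231.86
Σ ṁᵢCp,ᵢ = 13.1×1.71 + 21.7×1.71 = 59.508
T_out = -231.86 / 59.508 = -3.8963 °C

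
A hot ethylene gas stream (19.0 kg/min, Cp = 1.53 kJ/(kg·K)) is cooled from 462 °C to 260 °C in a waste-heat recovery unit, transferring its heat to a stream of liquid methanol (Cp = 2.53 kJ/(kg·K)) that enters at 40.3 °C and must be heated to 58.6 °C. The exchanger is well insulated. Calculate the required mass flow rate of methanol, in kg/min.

ṁ_c = 127 kg/min

Heat released by hot stream: Q = 19.0 × 1.53 × (462 − 260) = 5872.1 kJ/min
Energy balance on cold side (adiabatic exchanger): Q = ṁ_c·Cp_c·(T_c,out − T_c,in)
ṁ_c = 5872.1 / [2.53 × (58.6 − 40.3)] = 126.83 kg/min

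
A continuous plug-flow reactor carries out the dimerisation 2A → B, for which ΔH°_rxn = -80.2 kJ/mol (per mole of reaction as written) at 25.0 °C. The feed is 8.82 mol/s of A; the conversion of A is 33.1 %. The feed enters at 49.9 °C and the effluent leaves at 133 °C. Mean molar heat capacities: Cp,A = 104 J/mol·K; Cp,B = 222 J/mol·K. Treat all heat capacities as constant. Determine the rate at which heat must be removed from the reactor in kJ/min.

Q_out = 2320 kJ/min

Extent of reaction ξ = 0.331 × 8.82 / 2 = 1.4597 mol/s
Reaction term: ξ·ΔH°_rxn = 1.4597 × -80.2 = -117.07 kJ/s
Sensible, feed 49.9→25 °C: -22.84 kJ/s
Outlet flows (mol/s): A 5.9006, B 1.4597
Sensible, products 25→133 °C: 101.27 kJ/s
Q = ΔH = -38.636 kJ/s = -38.636 kW
Heat removed = 2318.1 kJ/min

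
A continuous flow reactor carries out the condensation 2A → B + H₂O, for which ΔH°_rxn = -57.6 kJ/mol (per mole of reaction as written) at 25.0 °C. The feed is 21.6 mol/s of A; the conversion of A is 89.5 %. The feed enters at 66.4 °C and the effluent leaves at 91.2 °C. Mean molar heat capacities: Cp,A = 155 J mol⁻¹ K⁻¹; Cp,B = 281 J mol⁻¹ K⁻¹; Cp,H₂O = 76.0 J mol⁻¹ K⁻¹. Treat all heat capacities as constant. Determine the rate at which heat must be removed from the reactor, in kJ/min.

Q_out = 26600 kJ/min

Extent of reaction ξ = 0.895 × 21.6 / 2 = 9.666 mol/s
Reaction term: ξ·ΔH°_rxn = 9.666 × -57.6 = -556.76 kJ/s
Sensible, feed 66.4→25 °C: -138.61 kJ/s
Outlet flows (mol/s): A 2.268, B 9.666, H₂O 9.666
Sensible, products 25→91.2 °C: 251.71 kJ/s
Q = ΔH = -443.66 kJ/s = -443.66 kW
Heat removed = 26619 kJ/min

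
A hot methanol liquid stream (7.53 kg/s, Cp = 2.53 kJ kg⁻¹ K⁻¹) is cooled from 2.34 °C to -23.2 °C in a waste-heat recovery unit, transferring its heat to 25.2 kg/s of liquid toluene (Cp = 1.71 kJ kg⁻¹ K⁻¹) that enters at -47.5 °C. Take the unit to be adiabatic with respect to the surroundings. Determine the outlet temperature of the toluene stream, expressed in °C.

T_c,out = -36.2 °C

Heat released by hot stream: Q = 7.53 × 2.53 × (2.34 − -23.2) = 486.56 kJ/s
Energy balance on cold side (adiabatic exchanger): Q = ṁ_c·Cp_c·(T_c,out − T_c,in)
T_c,out = -47.5 + 486.56/(25.2 × 1.71) = -36.209 °C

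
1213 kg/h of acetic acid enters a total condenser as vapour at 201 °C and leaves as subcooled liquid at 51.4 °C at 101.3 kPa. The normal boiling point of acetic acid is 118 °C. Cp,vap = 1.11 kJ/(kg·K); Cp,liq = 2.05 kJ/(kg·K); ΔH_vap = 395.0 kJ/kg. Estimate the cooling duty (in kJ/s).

vapour 201→118 °C: -92.13 kJ/kg
condensation at 118 °C: -395 kJ/kg
liquid 118→51.4 °C: -136.53 kJ/kg
Δh = -92.13 + -395 + -136.53 = -623.66 kJ/kg
Q = ṁ·Δh = 1213 kg/h × -623.66 kJ/kg = -756500 kJ/h
|Q| = 210.14 kW

Q_c = 210 kJ/s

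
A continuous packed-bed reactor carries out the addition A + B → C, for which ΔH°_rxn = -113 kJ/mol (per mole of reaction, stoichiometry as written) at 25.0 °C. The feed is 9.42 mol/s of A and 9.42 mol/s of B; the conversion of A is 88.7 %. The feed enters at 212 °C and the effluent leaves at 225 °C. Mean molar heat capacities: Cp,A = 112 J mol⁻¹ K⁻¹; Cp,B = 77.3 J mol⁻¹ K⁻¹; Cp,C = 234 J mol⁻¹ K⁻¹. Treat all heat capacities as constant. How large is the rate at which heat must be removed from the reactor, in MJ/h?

Q_out = 3050 MJ/h

Extent of reaction ξ = 0.887 × 9.42 = 8.3555 mol/s
Reaction term: ξ·ΔH°_rxn = 8.3555 × -113 = -944.18 kJ/s
Sensible, feed 212→25 °C: -333.46 kJ/s
Outlet flows (mol/s): A 1.0645, B 1.0645, C 8.3555
Sensible, products 25→225 °C: 431.34 kJ/s
Q = ΔH = -846.3 kJ/s = -846.3 kW
Heat removed = 3046.7 MJ/h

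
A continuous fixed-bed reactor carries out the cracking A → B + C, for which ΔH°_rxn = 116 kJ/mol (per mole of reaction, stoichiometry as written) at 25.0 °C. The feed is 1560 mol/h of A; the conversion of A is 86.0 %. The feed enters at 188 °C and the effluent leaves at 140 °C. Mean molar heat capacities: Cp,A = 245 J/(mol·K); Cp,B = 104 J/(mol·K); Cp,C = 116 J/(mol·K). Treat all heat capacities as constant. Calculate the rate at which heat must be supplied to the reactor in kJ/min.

Q_in = 2220 kJ/min

Extent of reaction ξ = 0.860 × 1560 = 1341.6 mol/h
Reaction term: ξ·ΔH°_rxn = 1341.6 × 116 = 155630 kJ/h
Sensible, feed 188→25 °C: -62299 kJ/h
Outlet flows (mol/h): A 218.4, B 1341.6, C 1341.6
Sensible, products 25→140 °C: 40096 kJ/h
Q = ΔH = 133420 kJ/h = 37.062 kW
Heat supplied = 2223.7 kJ/min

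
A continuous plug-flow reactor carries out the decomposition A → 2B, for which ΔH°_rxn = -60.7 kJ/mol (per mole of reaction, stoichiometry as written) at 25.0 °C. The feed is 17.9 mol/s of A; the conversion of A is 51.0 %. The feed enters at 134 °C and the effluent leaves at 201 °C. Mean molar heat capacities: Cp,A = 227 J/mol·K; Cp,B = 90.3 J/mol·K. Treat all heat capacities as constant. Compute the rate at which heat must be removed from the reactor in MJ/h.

Q_out = 1280 MJ/h

Extent of reaction ξ = 0.510 × 17.9 = 9.129 mol/s
Reaction term: ξ·ΔH°_rxn = 9.129 × -60.7 = -554.13 kJ/s
Sensible, feed 134→25 °C: -442.9 kJ/s
Outlet flows (mol/s): A 8.771, B 18.258
Sensible, products 25→201 °C: 640.59 kJ/s
Q = ΔH = -356.44 kJ/s = -356.44 kW
Heat removed = 1283.2 MJ/h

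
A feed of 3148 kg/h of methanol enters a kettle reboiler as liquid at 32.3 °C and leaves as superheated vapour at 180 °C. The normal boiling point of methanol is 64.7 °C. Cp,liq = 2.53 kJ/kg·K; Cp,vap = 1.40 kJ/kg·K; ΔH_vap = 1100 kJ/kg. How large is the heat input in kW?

Q = 1170 kW

liquid 32.3→64.7 °C: 81.972 kJ/kg
vaporisation at 64.7 °C: 1100 kJ/kg
vapour 64.7→180 °C: 161.42 kJ/kg
Δh = 81.972 + 1100 + 161.42 = 1343.4 kJ/kg
Q = ṁ·Δh = 3148 kg/h × 1343.4 kJ/kg = 4.229e+06 kJ/h
|Q| = 1174.7 kW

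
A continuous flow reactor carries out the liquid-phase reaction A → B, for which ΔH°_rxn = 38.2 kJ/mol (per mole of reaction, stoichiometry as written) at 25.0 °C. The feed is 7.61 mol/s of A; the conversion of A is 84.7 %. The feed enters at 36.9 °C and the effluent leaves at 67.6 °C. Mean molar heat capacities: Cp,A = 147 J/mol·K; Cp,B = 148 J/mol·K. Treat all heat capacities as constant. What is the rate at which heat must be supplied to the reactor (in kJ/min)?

Extent of reaction ξ = 0.847 × 7.61 = 6.4457 mol/s
Reaction term: ξ·ΔH°_rxn = 6.4457 × 38.2 = 246.22 kJ/s
Sensible, feed 36.9→25 °C: -13.312 kJ/s
Outlet flows (mol/s): A 1.1643, B 6.4457
Sensible, products 25→67.6 °C: 47.93 kJ/s
Q = ΔH = 280.84 kJ/s = 280.84 kW
Heat supplied = 16851 kJ/min

Q_in = 16900 kJ/min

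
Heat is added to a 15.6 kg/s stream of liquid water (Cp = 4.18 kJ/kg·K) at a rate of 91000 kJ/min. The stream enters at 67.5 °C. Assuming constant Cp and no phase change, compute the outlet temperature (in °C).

T_out = 90.8 °C

Q = 91000 kJ/min = 1516.7 kJ/s
ΔT = Q/(ṁ·Cp) = 1516.7/(15.6×4.18) = 23.259 K
T_out = 67.5 + 23.259 = 90.759 °C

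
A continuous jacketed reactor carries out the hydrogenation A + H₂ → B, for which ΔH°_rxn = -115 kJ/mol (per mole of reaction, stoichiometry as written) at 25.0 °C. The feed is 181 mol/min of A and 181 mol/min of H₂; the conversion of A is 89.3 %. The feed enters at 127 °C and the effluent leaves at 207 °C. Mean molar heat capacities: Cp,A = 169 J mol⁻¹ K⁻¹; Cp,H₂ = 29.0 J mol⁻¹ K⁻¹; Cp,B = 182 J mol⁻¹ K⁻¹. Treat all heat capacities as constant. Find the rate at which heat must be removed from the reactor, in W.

Extent of reaction ξ = 0.893 × 181 = 161.63 mol/min
Reaction term: ξ·ΔH°_rxn = 161.63 × -115 = -18588 kJ/min
Sensible, feed 127→25 °C: -3655.5 kJ/min
Outlet flows (mol/min): A 19.367, H₂ 19.367, B 161.63
Sensible, products 25→207 °C: 6051.8 kJ/min
Q = ΔH = -16191 kJ/min = -269.86 kW
Heat removed = 269860 W

Q_out = 270000 W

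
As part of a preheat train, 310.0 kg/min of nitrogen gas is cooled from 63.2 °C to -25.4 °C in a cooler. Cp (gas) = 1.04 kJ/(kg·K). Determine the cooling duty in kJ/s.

Q_c = 476 kJ/s

Q = ṁ·Cp·ΔT = 310.0 × 1.04 × (-25.4 − 63.2) = -28565 kJ/min
Converting: 28565 / 60 s = 476.08 kW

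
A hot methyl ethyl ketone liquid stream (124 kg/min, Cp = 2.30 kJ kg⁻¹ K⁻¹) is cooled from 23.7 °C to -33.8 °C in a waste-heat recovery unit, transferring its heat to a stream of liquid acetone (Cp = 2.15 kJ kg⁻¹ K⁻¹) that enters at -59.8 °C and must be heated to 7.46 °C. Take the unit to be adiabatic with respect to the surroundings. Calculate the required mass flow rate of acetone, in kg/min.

Heat released by hot stream: Q = 124 × 2.30 × (23.7 − -33.8) = 16399 kJ/min
Energy balance on cold side (adiabatic exchanger): Q = ṁ_c·Cp_c·(T_c,out − T_c,in)
ṁ_c = 16399 / [2.15 × (7.46 − -59.8)] = 113.4 kg/min

ṁ_c = 113 kg/min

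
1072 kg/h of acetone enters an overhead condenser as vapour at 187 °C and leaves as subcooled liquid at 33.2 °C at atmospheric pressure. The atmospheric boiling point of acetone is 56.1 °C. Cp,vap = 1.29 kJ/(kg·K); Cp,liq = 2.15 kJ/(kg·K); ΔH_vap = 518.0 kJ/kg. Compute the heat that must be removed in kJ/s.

Q_c = 219 kJ/s

vapour 187→56.1 °C: -168.86 kJ/kg
condensation at 56.1 °C: -518 kJ/kg
liquid 56.1→33.2 °C: -49.235 kJ/kg
Δh = -168.86 + -518 + -49.235 = -736.1 kJ/kg
Q = ṁ·Δh = 1072 kg/h × -736.1 kJ/kg = -789090 kJ/h
|Q| = 219.19 kW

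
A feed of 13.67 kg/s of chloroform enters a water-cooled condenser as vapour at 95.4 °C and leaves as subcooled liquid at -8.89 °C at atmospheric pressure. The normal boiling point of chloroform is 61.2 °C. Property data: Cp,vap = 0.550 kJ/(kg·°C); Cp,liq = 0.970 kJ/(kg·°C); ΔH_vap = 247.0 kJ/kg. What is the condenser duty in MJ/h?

vapour 95.4→61.2 °C: -18.81 kJ/kg
condensation at 61.2 °C: -247 kJ/kg
liquid 61.2→-8.89 °C: -67.987 kJ/kg
Δh = -18.81 + -247 + -67.987 = -333.8 kJ/kg
Q = ṁ·Δh = 13.67 kg/s × -333.8 kJ/kg = -4563 kJ/s
|Q| = 4563 kW = 16427 MJ/h

Q_c = 16400 MJ/h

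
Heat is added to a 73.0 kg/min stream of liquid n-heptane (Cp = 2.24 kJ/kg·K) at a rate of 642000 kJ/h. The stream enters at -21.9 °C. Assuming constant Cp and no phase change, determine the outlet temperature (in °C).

T_out = 43.5 °C

Q = 642000 kJ/h = 10700 kJ/min
ΔT = Q/(ṁ·Cp) = 10700/(73.0×2.24) = 65.435 K
T_out = -21.9 + 65.435 = 43.535 °C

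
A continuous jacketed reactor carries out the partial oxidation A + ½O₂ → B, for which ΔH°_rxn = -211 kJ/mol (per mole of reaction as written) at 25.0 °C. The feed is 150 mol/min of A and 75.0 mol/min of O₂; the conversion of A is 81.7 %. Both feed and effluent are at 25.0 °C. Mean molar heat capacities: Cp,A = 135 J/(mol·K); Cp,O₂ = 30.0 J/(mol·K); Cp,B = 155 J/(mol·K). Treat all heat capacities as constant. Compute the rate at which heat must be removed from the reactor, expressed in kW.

Extent of reaction ξ = 0.817 × 150 = 122.55 mol/min
Reaction term: ξ·ΔH°_rxn = 122.55 × -211 = -25858 kJ/min
Q = ΔH = -25858 kJ/min = -430.97 kW
Heat removed = 430.97 kW

Q_out = 431 kW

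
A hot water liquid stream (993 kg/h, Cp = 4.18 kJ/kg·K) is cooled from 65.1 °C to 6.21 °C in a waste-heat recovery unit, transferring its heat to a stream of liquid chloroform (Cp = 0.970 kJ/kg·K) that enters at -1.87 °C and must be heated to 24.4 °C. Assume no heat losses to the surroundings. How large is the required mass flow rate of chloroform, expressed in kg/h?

Heat released by hot stream: Q = 993 × 4.18 × (65.1 − 6.21) = 244440 kJ/h
Energy balance on cold side (adiabatic exchanger): Q = ṁ_c·Cp_c·(T_c,out − T_c,in)
ṁ_c = 244440 / [0.970 × (24.4 − -1.87)] = 9592.6 kg/h

ṁ_c = 9590 kg/h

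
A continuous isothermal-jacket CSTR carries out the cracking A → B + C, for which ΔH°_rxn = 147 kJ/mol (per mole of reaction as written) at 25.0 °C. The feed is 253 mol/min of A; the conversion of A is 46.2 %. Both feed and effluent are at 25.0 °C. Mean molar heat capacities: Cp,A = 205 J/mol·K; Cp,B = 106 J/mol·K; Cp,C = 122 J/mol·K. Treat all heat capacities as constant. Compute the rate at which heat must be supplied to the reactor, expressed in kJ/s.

Q_in = 286 kJ/s

Extent of reaction ξ = 0.462 × 253 = 116.89 mol/min
Reaction term: ξ·ΔH°_rxn = 116.89 × 147 = 17182 kJ/min
Q = ΔH = 17182 kJ/min = 286.37 kW
Heat supplied = 286.37 kJ/s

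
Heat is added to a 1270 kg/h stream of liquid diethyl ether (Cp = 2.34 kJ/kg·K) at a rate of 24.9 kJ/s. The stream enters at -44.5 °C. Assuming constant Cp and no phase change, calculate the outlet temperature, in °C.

Q = 24.9 kJ/s = 89640 kJ/h
ΔT = Q/(ṁ·Cp) = 89640/(1270×2.34) = 30.164 K
T_out = -44.5 + 30.164 = -14.336 °C

T_out = -14.3 °C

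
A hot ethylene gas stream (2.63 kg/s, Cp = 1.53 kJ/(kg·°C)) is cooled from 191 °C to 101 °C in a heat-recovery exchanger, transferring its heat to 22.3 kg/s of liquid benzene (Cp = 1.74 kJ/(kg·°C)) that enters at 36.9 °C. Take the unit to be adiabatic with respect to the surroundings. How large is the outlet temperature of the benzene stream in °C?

Heat released by hot stream: Q = 2.63 × 1.53 × (191 − 101) = 362.15 kJ/s
Energy balance on cold side (adiabatic exchanger): Q = ṁ_c·Cp_c·(T_c,out − T_c,in)
T_c,out = 36.9 + 362.15/(22.3 × 1.74) = 46.233 °C

T_c,out = 46.2 °C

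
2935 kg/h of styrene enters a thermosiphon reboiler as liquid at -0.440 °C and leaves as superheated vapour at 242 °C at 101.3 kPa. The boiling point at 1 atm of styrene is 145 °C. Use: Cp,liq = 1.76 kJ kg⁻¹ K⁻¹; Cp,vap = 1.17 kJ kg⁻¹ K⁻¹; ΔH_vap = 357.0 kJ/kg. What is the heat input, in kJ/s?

liquid -0.440→145 °C: 255.97 kJ/kg
vaporisation at 145 °C: 357 kJ/kg
vapour 145→242 °C: 113.49 kJ/kg
Δh = 255.97 + 357 + 113.49 = 726.46 kJ/kg
Q = ṁ·Δh = 2935 kg/h × 726.46 kJ/kg = 2.1322e+06 kJ/h
|Q| = 592.27 kW

Q = 592 kJ/s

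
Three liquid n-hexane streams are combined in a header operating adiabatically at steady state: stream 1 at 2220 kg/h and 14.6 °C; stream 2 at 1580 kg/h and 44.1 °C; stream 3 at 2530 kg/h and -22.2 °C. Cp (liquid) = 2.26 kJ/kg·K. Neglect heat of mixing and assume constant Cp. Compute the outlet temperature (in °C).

Energy balance with Q = 0: Σ ṁᵢCp,ᵢ(T_out − Tᵢ) = 0
Σ ṁᵢCp,ᵢTᵢ = 2220×2.26×14.6 + 1580×2.26×44.1 + 2530×2.26×-22.2 = 103790
Σ ṁᵢCp,ᵢ = 2220×2.26 + 1580×2.26 + 2530×2.26 = 14306
T_out = 103790 / 14306 = 7.255 °C

T_out = 7.25 °C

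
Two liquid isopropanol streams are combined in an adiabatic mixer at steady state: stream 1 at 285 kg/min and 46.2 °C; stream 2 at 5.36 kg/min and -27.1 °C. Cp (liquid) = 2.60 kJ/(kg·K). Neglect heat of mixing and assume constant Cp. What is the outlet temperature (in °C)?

T_out = 44.8 °C

No heat crosses the boundary, so H_out = H_in.
T_out = Σ ṁᵢCp,ᵢTᵢ / Σ ṁᵢCp,ᵢ
      = 33857 / 754.94 = 44.847 °C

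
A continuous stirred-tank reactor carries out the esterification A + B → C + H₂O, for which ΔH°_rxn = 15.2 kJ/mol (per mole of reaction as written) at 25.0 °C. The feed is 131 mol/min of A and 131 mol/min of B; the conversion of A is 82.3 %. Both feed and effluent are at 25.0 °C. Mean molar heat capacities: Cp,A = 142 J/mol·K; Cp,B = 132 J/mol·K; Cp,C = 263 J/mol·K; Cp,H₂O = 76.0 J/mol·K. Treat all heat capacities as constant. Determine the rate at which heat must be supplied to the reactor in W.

Extent of reaction ξ = 0.823 × 131 = 107.81 mol/min
Reaction term: ξ·ΔH°_rxn = 107.81 × 15.2 = 1638.8 kJ/min
Q = ΔH = 1638.8 kJ/min = 27.313 kW
Heat supplied = 27313 W

Q_in = 27300 W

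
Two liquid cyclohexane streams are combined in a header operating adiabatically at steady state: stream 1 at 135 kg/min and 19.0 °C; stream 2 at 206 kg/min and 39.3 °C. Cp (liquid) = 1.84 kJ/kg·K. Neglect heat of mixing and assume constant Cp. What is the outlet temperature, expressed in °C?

T_out = 31.3 °C

Energy balance with Q = 0: Σ ṁᵢCp,ᵢ(T_out − Tᵢ) = 0
Σ ṁᵢCp,ᵢTᵢ = 135×1.84×19.0 + 206×1.84×39.3 = 19616
Σ ṁᵢCp,ᵢ = 135×1.84 + 206×1.84 = 627.44
T_out = 19616 / 627.44 = 31.263 °C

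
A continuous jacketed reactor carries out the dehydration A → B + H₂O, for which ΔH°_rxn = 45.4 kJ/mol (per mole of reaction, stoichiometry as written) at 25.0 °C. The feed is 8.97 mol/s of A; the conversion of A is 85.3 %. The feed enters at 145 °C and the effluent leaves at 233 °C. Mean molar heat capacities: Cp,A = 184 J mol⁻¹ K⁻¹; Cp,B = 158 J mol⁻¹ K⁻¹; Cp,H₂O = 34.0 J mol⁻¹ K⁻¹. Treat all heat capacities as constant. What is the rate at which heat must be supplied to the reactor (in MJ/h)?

Q_in = 1820 MJ/h

Extent of reaction ξ = 0.853 × 8.97 = 7.6514 mol/s
Reaction term: ξ·ΔH°_rxn = 7.6514 × 45.4 = 347.37 kJ/s
Sensible, feed 145→25 °C: -198.06 kJ/s
Outlet flows (mol/s): A 1.3186, B 7.6514, H₂O 7.6514
Sensible, products 25→233 °C: 356.03 kJ/s
Q = ΔH = 505.35 kJ/s = 505.35 kW
Heat supplied = 1819.3 MJ/h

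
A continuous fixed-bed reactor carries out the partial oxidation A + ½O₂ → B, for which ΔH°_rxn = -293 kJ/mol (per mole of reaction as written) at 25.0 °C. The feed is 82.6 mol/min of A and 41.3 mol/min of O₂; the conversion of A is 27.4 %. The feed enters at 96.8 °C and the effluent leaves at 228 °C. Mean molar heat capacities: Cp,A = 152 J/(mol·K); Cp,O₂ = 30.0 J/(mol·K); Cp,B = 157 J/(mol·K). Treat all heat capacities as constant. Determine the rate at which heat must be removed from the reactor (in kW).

Q_out = 81.1 kW

Extent of reaction ξ = 0.274 × 82.6 = 22.632 mol/min
Reaction term: ξ·ΔH°_rxn = 22.632 × -293 = -6631.3 kJ/min
Sensible, feed 96.8→25 °C: -990.42 kJ/min
Outlet flows (mol/min): A 59.968, O₂ 29.984, B 22.632
Sensible, products 25→228 °C: 2754.3 kJ/min
Q = ΔH = -4867.4 kJ/min = -81.124 kW
Heat removed = 81.124 kW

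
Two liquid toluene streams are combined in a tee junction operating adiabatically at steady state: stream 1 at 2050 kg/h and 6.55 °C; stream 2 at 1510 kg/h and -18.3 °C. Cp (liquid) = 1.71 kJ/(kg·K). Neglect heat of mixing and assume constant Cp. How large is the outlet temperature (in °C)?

Energy balance with Q = 0: Σ ṁᵢCp,ᵢ(T_out − Tᵢ) = 0
T_out = Σ ṁᵢCp,ᵢTᵢ / Σ ṁᵢCp,ᵢ
      = -24291 / 6087.6 = -3.9903 °C

T_out = -3.99 °C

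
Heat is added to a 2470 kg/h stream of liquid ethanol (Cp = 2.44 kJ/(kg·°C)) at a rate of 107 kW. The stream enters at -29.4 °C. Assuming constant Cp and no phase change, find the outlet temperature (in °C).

T_out = 34.5 °C

Q = 107 kW = 385200 kJ/h
ΔT = Q/(ṁ·Cp) = 385200/(2470×2.44) = 63.915 K
T_out = -29.4 + 63.915 = 34.515 °C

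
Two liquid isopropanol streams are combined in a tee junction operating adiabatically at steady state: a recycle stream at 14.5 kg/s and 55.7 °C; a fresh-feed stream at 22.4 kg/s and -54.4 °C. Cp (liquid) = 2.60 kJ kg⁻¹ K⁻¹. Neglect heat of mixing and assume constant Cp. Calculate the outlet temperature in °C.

Adiabatic, steady state ⇒ Σ ṁᵢCp,ᵢ(T_out − Tᵢ) = 0
Σ ṁᵢCp,ᵢTᵢ = 14.5×2.60×55.7 + 22.4×2.60×-54.4 = -1068.4
Σ ṁᵢCp,ᵢ = 14.5×2.60 + 22.4×2.60 = 95.94
T_out = -1068.4 / 95.94 = -11.136 °C

T_out = -11.1 °C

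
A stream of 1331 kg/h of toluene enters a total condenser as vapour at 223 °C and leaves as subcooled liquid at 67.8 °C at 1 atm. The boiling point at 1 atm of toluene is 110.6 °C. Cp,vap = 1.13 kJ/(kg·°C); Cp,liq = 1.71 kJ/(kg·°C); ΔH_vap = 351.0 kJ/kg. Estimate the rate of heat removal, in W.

vapour 223→110.6 °C: -127.01 kJ/kg
condensation at 110.6 °C: -351 kJ/kg
liquid 110.6→67.8 °C: -73.188 kJ/kg
Δh = -127.01 + -351 + -73.188 = -551.2 kJ/kg
Q = ṁ·Δh = 1331 kg/h × -551.2 kJ/kg = -733650 kJ/h
|Q| = 203.79 kW = 203790 W

Q_c = 204000 W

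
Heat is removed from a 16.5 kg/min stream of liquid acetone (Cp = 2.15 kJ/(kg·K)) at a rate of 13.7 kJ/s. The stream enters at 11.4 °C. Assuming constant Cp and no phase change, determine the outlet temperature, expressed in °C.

Q = 13.7 kJ/s = 822 kJ/min
ΔT = Q/(ṁ·Cp) = 822/(16.5×2.15) = 23.171 K
T_out = 11.4 − 23.171 = -11.771 °C

T_out = -11.8 °C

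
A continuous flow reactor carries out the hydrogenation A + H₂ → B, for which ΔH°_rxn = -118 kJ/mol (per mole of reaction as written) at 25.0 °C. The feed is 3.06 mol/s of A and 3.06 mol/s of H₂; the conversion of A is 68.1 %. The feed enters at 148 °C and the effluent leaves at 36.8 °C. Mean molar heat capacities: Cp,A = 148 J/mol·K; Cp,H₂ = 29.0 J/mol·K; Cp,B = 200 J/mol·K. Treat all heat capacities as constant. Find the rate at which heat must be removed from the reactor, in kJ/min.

Q_out = 18300 kJ/min

Extent of reaction ξ = 0.681 × 3.06 = 2.0839 mol/s
Reaction term: ξ·ΔH°_rxn = 2.0839 × -118 = -245.9 kJ/s
Sensible, feed 148→25 °C: -66.619 kJ/s
Outlet flows (mol/s): A 0.97614, H₂ 0.97614, B 2.0839
Sensible, products 25→36.8 °C: 6.9567 kJ/s
Q = ΔH = -305.56 kJ/s = -305.56 kW
Heat removed = 18333 kJ/min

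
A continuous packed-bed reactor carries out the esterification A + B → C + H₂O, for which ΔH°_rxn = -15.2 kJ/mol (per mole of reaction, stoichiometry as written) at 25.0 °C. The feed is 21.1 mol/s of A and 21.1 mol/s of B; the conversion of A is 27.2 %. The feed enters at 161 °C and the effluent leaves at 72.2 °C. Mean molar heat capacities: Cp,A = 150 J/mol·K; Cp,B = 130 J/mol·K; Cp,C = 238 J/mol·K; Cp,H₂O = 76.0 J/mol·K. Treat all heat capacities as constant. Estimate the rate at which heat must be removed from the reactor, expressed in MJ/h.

Extent of reaction ξ = 0.272 × 21.1 = 5.7392 mol/s
Reaction term: ξ·ΔH°_rxn = 5.7392 × -15.2 = -87.236 kJ/s
Sensible, feed 161→25 °C: -803.49 kJ/s
Outlet flows (mol/s): A 15.361, B 15.361, C 5.7392, H₂O 5.7392
Sensible, products 25→72.2 °C: 288.07 kJ/s
Q = ΔH = -602.66 kJ/s = -602.66 kW
Heat removed = 2169.6 MJ/h

Q_out = 2170 MJ/h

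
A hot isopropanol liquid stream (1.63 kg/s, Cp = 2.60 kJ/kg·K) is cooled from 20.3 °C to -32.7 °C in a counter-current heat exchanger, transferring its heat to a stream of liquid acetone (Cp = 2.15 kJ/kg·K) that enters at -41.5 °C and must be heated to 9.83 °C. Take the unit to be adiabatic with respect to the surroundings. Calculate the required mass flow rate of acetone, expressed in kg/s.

ṁ_c = 2.04 kg/s

Heat released by hot stream: Q = 1.63 × 2.60 × (20.3 − -32.7) = 224.61 kJ/s
Energy balance on cold side (adiabatic exchanger): Q = ṁ_c·Cp_c·(T_c,out − T_c,in)
ṁ_c = 224.61 / [2.15 × (9.83 − -41.5)] = 2.0353 kg/s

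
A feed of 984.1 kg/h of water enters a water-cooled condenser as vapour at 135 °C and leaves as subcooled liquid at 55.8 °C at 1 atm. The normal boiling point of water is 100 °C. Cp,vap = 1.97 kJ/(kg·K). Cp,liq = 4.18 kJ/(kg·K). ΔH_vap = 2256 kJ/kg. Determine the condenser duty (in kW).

vapour 135→100 °C: -68.95 kJ/kg
condensation at 100 °C: -2256 kJ/kg
liquid 100→55.8 °C: -184.76 kJ/kg
Δh = -68.95 + -2256 + -184.76 = -2509.7 kJ/kg
Q = ṁ·Δh = 984.1 kg/h × -2509.7 kJ/kg = -2.4698e+06 kJ/h
|Q| = 686.06 kW

Q_c = 686 kW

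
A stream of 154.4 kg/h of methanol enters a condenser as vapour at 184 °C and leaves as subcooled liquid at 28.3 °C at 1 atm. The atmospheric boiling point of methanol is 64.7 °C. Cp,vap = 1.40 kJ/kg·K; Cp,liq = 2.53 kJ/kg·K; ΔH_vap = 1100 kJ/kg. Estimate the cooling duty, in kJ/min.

vapour 184→64.7 °C: -167.02 kJ/kg
condensation at 64.7 °C: -1100 kJ/kg
liquid 64.7→28.3 °C: -92.092 kJ/kg
Δh = -167.02 + -1100 + -92.092 = -1359.1 kJ/kg
Q = ṁ·Δh = 154.4 kg/h × -1359.1 kJ/kg = -209850 kJ/h
|Q| = 58.291 kW = 3497.4 kJ/min

Q_c = 3500 kJ/min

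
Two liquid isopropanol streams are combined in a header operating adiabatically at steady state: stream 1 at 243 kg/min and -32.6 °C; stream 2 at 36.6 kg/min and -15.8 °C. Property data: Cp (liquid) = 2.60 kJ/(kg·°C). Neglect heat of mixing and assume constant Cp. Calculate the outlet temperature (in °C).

No heat crosses the boundary, so H_out = H_in.
T_out = Σ ṁᵢCp,ᵢTᵢ / Σ ṁᵢCp,ᵢ
      = -22100 / 726.96 = -30.401 °C

T_out = -30.4 °C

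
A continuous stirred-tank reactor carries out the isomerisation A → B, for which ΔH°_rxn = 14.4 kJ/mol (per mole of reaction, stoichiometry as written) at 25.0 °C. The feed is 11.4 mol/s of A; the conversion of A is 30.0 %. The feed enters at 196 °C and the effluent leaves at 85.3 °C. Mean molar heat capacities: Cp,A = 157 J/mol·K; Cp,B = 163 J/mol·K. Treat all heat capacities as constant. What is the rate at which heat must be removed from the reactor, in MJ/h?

Extent of reaction ξ = 0.300 × 11.4 = 3.42 mol/s
Reaction term: ξ·ΔH°_rxn = 3.42 × 14.4 = 49.248 kJ/s
Sensible, feed 196→25 °C: -306.06 kJ/s
Outlet flows (mol/s): A 7.98, B 3.42
Sensible, products 25→85.3 °C: 109.16 kJ/s
Q = ΔH = -147.65 kJ/s = -147.65 kW
Heat removed = 531.52 MJ/h

Q_out = 532 MJ/h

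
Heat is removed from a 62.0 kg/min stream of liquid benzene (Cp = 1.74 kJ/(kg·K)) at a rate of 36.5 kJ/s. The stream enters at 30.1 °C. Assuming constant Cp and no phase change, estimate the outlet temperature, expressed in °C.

Q = 36.5 kJ/s = 2190 kJ/min
ΔT = Q/(ṁ·Cp) = 2190/(62.0×1.74) = 20.3 K
T_out = 30.1 − 20.3 = 9.7997 °C

T_out = 9.80 °C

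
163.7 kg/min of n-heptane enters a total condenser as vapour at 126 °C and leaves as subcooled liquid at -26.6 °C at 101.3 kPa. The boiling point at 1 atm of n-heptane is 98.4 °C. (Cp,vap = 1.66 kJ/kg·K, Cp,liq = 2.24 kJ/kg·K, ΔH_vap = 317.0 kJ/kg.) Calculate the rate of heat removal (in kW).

vapour 126→98.4 °C: -45.816 kJ/kg
condensation at 98.4 °C: -317 kJ/kg
liquid 98.4→-26.6 °C: -280 kJ/kg
Δh = -45.816 + -317 + -280 = -642.82 kJ/kg
Q = ṁ·Δh = 163.7 kg/min × -642.82 kJ/kg = -105230 kJ/min
|Q| = 1753.8 kW

Q_c = 1750 kW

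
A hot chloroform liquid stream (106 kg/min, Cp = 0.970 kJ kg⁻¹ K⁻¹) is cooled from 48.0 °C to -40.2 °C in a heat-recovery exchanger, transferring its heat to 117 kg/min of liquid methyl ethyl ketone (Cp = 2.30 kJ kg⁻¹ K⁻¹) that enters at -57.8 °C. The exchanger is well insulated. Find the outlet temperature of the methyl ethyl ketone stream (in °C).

Heat released by hot stream: Q = 106 × 0.970 × (48.0 − -40.2) = 9068.7 kJ/min
Energy balance on cold side (adiabatic exchanger): Q = ṁ_c·Cp_c·(T_c,out − T_c,in)
T_c,out = -57.8 + 9068.7/(117 × 2.30) = -24.1 °C

T_c,out = -24.1 °C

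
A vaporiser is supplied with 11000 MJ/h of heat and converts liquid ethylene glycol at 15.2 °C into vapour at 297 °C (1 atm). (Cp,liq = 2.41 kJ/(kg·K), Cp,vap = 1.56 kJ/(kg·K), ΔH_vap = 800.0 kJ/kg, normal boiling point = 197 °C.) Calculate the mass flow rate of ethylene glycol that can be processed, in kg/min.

ṁ = 132 kg/min

Δh = 2.41×(197−15.2) + 800.0 + 1.56×(297−197) = 1394.1 kJ/kg
Q = 11000 MJ/h = 3055.6 kJ/s = 183330 kJ/min
ṁ = Q/Δh = 183330 / 1394.1 = 131.5 kg/min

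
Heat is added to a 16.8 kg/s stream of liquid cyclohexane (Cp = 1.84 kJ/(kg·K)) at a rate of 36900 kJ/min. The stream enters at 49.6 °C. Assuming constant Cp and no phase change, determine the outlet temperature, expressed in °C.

Q = 36900 kJ/min = 615 kJ/s
ΔT = Q/(ṁ·Cp) = 615/(16.8×1.84) = 19.895 K
T_out = 49.6 + 19.895 = 69.495 °C

T_out = 69.5 °C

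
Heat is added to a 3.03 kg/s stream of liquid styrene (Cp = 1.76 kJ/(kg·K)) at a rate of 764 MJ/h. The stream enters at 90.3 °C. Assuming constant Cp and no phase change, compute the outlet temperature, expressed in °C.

T_out = 130 °C

Q = 764 MJ/h = 212.22 kJ/s
ΔT = Q/(ṁ·Cp) = 212.22/(3.03×1.76) = 39.796 K
T_out = 90.3 + 39.796 = 130.1 °C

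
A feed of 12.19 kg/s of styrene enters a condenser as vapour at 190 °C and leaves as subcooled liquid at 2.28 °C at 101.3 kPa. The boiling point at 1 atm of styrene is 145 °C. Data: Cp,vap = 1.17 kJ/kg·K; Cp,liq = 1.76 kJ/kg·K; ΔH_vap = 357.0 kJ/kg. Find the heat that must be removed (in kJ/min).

vapour 190→145 °C: -52.65 kJ/kg
condensation at 145 °C: -357 kJ/kg
liquid 145→2.28 °C: -251.19 kJ/kg
Δh = -52.65 + -357 + -251.19 = -660.84 kJ/kg
Q = ṁ·Δh = 12.19 kg/s × -660.84 kJ/kg = -8055.6 kJ/s
|Q| = 8055.6 kW = 483340 kJ/min

Q_c = 483000 kJ/min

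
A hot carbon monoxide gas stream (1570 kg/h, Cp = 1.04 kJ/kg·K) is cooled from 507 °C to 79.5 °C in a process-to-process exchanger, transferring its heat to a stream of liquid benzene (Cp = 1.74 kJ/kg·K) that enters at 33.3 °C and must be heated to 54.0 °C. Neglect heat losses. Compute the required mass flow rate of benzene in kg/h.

Heat released by hot stream: Q = 1570 × 1.04 × (507 − 79.5) = 698020 kJ/h
Energy balance on cold side (adiabatic exchanger): Q = ṁ_c·Cp_c·(T_c,out − T_c,in)
ṁ_c = 698020 / [1.74 × (54.0 − 33.3)] = 19380 kg/h

ṁ_c = 19400 kg/h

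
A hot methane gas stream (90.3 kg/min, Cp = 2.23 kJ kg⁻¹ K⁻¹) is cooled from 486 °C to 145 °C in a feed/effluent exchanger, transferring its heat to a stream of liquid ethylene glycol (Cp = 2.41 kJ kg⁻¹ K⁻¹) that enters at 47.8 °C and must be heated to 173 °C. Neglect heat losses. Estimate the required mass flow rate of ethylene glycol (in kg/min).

Heat released by hot stream: Q = 90.3 × 2.23 × (486 − 145) = 68667 kJ/min
Energy balance on cold side (adiabatic exchanger): Q = ṁ_c·Cp_c·(T_c,out − T_c,in)
ṁ_c = 68667 / [2.41 × (173 − 47.8)] = 227.58 kg/min

ṁ_c = 228 kg/min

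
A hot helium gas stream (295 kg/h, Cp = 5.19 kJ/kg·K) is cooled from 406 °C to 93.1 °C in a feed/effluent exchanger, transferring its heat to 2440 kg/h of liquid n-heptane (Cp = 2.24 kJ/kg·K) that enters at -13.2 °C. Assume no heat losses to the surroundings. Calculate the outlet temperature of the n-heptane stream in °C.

Heat released by hot stream: Q = 295 × 5.19 × (406 − 93.1) = 479070 kJ/h
Energy balance on cold side (adiabatic exchanger): Q = ṁ_c·Cp_c·(T_c,out − T_c,in)
T_c,out = -13.2 + 479070/(2440 × 2.24) = 74.451 °C

T_c,out = 74.5 °C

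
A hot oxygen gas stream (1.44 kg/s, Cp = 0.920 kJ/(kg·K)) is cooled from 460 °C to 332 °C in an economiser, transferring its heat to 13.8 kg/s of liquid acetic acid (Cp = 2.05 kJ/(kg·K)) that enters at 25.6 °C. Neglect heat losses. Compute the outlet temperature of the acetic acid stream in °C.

Heat released by hot stream: Q = 1.44 × 0.920 × (460 − 332) = 169.57 kJ/s
Energy balance on cold side (adiabatic exchanger): Q = ṁ_c·Cp_c·(T_c,out − T_c,in)
T_c,out = 25.6 + 169.57/(13.8 × 2.05) = 31.594 °C

T_c,out = 31.6 °C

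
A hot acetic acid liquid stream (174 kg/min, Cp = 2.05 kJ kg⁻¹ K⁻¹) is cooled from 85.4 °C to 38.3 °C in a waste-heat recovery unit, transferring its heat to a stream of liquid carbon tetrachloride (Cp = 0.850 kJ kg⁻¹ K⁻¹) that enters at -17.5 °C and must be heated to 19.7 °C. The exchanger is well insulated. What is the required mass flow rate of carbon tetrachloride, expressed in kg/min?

Heat released by hot stream: Q = 174 × 2.05 × (85.4 − 38.3) = 16801 kJ/min
Energy balance on cold side (adiabatic exchanger): Q = ṁ_c·Cp_c·(T_c,out − T_c,in)
ṁ_c = 16801 / [0.850 × (19.7 − -17.5)] = 531.33 kg/min

ṁ_c = 531 kg/min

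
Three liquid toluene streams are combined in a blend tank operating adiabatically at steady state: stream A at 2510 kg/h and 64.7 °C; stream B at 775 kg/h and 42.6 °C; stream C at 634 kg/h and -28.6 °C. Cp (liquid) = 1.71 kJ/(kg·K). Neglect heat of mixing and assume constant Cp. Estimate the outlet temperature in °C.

Energy balance with Q = 0: Σ ṁᵢCp,ᵢ(T_out − Tᵢ) = 0
T_out = Σ ṁᵢCp,ᵢTᵢ / Σ ṁᵢCp,ᵢ
      = 303150 / 6701.5 = 45.236 °C

T_out = 45.2 °C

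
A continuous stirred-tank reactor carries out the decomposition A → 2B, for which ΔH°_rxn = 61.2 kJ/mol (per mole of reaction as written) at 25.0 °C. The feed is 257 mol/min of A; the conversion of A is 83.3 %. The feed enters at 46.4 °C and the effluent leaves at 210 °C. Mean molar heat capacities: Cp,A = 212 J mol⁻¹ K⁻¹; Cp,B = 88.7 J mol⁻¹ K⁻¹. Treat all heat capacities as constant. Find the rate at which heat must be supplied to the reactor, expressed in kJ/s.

Q_in = 344 kJ/s

Extent of reaction ξ = 0.833 × 257 = 214.08 mol/min
Reaction term: ξ·ΔH°_rxn = 214.08 × 61.2 = 13102 kJ/min
Sensible, feed 46.4→25 °C: -1166 kJ/min
Outlet flows (mol/min): A 42.919, B 428.16
Sensible, products 25→210 °C: 8709.2 kJ/min
Q = ΔH = 20645 kJ/min = 344.08 kW
Heat supplied = 344.08 kJ/s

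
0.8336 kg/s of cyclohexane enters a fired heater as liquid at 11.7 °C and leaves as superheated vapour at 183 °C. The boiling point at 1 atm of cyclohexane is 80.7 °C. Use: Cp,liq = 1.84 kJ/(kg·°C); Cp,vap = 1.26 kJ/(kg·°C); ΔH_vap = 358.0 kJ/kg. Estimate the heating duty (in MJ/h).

Q = 1840 MJ/h

liquid 11.7→80.7 °C: 126.96 kJ/kg
vaporisation at 80.7 °C: 358 kJ/kg
vapour 80.7→183 °C: 128.9 kJ/kg
Δh = 126.96 + 358 + 128.9 = 613.86 kJ/kg
Q = ṁ·Δh = 0.8336 kg/s × 613.86 kJ/kg = 511.71 kJ/s
|Q| = 511.71 kW = 1842.2 MJ/h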